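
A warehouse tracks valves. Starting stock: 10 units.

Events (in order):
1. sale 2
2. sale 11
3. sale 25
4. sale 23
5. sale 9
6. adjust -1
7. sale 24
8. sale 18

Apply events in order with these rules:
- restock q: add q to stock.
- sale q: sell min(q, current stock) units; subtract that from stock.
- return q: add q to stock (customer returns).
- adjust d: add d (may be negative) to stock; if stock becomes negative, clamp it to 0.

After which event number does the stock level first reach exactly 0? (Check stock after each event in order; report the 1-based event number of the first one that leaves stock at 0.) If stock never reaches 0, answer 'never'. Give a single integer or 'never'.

Processing events:
Start: stock = 10
  Event 1 (sale 2): sell min(2,10)=2. stock: 10 - 2 = 8. total_sold = 2
  Event 2 (sale 11): sell min(11,8)=8. stock: 8 - 8 = 0. total_sold = 10
  Event 3 (sale 25): sell min(25,0)=0. stock: 0 - 0 = 0. total_sold = 10
  Event 4 (sale 23): sell min(23,0)=0. stock: 0 - 0 = 0. total_sold = 10
  Event 5 (sale 9): sell min(9,0)=0. stock: 0 - 0 = 0. total_sold = 10
  Event 6 (adjust -1): 0 + -1 = 0 (clamped to 0)
  Event 7 (sale 24): sell min(24,0)=0. stock: 0 - 0 = 0. total_sold = 10
  Event 8 (sale 18): sell min(18,0)=0. stock: 0 - 0 = 0. total_sold = 10
Final: stock = 0, total_sold = 10

First zero at event 2.

Answer: 2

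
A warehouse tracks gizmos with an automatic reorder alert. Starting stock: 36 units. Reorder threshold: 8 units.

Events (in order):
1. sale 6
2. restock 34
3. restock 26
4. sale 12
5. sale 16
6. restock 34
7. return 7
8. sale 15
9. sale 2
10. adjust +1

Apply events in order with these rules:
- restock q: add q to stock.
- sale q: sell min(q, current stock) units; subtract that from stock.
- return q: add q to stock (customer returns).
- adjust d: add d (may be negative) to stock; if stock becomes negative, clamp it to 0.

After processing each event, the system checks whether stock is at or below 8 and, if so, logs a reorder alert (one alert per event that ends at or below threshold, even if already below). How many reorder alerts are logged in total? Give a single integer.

Answer: 0

Derivation:
Processing events:
Start: stock = 36
  Event 1 (sale 6): sell min(6,36)=6. stock: 36 - 6 = 30. total_sold = 6
  Event 2 (restock 34): 30 + 34 = 64
  Event 3 (restock 26): 64 + 26 = 90
  Event 4 (sale 12): sell min(12,90)=12. stock: 90 - 12 = 78. total_sold = 18
  Event 5 (sale 16): sell min(16,78)=16. stock: 78 - 16 = 62. total_sold = 34
  Event 6 (restock 34): 62 + 34 = 96
  Event 7 (return 7): 96 + 7 = 103
  Event 8 (sale 15): sell min(15,103)=15. stock: 103 - 15 = 88. total_sold = 49
  Event 9 (sale 2): sell min(2,88)=2. stock: 88 - 2 = 86. total_sold = 51
  Event 10 (adjust +1): 86 + 1 = 87
Final: stock = 87, total_sold = 51

Checking against threshold 8:
  After event 1: stock=30 > 8
  After event 2: stock=64 > 8
  After event 3: stock=90 > 8
  After event 4: stock=78 > 8
  After event 5: stock=62 > 8
  After event 6: stock=96 > 8
  After event 7: stock=103 > 8
  After event 8: stock=88 > 8
  After event 9: stock=86 > 8
  After event 10: stock=87 > 8
Alert events: []. Count = 0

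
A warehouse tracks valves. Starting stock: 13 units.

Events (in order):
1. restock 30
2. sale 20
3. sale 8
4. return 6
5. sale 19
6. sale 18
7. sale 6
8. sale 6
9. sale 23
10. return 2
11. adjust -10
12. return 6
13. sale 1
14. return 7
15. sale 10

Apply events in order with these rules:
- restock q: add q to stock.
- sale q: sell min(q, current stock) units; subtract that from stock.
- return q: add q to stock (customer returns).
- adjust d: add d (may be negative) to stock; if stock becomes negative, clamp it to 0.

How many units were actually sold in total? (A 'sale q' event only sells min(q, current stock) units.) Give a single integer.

Processing events:
Start: stock = 13
  Event 1 (restock 30): 13 + 30 = 43
  Event 2 (sale 20): sell min(20,43)=20. stock: 43 - 20 = 23. total_sold = 20
  Event 3 (sale 8): sell min(8,23)=8. stock: 23 - 8 = 15. total_sold = 28
  Event 4 (return 6): 15 + 6 = 21
  Event 5 (sale 19): sell min(19,21)=19. stock: 21 - 19 = 2. total_sold = 47
  Event 6 (sale 18): sell min(18,2)=2. stock: 2 - 2 = 0. total_sold = 49
  Event 7 (sale 6): sell min(6,0)=0. stock: 0 - 0 = 0. total_sold = 49
  Event 8 (sale 6): sell min(6,0)=0. stock: 0 - 0 = 0. total_sold = 49
  Event 9 (sale 23): sell min(23,0)=0. stock: 0 - 0 = 0. total_sold = 49
  Event 10 (return 2): 0 + 2 = 2
  Event 11 (adjust -10): 2 + -10 = 0 (clamped to 0)
  Event 12 (return 6): 0 + 6 = 6
  Event 13 (sale 1): sell min(1,6)=1. stock: 6 - 1 = 5. total_sold = 50
  Event 14 (return 7): 5 + 7 = 12
  Event 15 (sale 10): sell min(10,12)=10. stock: 12 - 10 = 2. total_sold = 60
Final: stock = 2, total_sold = 60

Answer: 60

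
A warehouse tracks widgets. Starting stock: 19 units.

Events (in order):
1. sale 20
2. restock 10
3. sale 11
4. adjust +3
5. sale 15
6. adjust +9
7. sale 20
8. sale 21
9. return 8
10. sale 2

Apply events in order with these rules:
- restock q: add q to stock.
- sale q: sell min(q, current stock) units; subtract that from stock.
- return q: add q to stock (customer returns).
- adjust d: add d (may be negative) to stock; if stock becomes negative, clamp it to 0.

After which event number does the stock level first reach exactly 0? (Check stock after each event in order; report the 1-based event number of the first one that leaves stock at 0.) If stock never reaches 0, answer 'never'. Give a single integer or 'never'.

Processing events:
Start: stock = 19
  Event 1 (sale 20): sell min(20,19)=19. stock: 19 - 19 = 0. total_sold = 19
  Event 2 (restock 10): 0 + 10 = 10
  Event 3 (sale 11): sell min(11,10)=10. stock: 10 - 10 = 0. total_sold = 29
  Event 4 (adjust +3): 0 + 3 = 3
  Event 5 (sale 15): sell min(15,3)=3. stock: 3 - 3 = 0. total_sold = 32
  Event 6 (adjust +9): 0 + 9 = 9
  Event 7 (sale 20): sell min(20,9)=9. stock: 9 - 9 = 0. total_sold = 41
  Event 8 (sale 21): sell min(21,0)=0. stock: 0 - 0 = 0. total_sold = 41
  Event 9 (return 8): 0 + 8 = 8
  Event 10 (sale 2): sell min(2,8)=2. stock: 8 - 2 = 6. total_sold = 43
Final: stock = 6, total_sold = 43

First zero at event 1.

Answer: 1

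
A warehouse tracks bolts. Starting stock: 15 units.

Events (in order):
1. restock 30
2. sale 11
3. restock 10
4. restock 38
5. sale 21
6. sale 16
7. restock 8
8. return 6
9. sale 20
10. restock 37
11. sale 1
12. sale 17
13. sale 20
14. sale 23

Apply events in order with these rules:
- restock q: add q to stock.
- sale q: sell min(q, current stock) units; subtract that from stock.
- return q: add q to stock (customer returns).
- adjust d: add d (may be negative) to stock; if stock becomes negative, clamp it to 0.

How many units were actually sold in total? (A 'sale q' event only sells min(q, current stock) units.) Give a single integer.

Answer: 129

Derivation:
Processing events:
Start: stock = 15
  Event 1 (restock 30): 15 + 30 = 45
  Event 2 (sale 11): sell min(11,45)=11. stock: 45 - 11 = 34. total_sold = 11
  Event 3 (restock 10): 34 + 10 = 44
  Event 4 (restock 38): 44 + 38 = 82
  Event 5 (sale 21): sell min(21,82)=21. stock: 82 - 21 = 61. total_sold = 32
  Event 6 (sale 16): sell min(16,61)=16. stock: 61 - 16 = 45. total_sold = 48
  Event 7 (restock 8): 45 + 8 = 53
  Event 8 (return 6): 53 + 6 = 59
  Event 9 (sale 20): sell min(20,59)=20. stock: 59 - 20 = 39. total_sold = 68
  Event 10 (restock 37): 39 + 37 = 76
  Event 11 (sale 1): sell min(1,76)=1. stock: 76 - 1 = 75. total_sold = 69
  Event 12 (sale 17): sell min(17,75)=17. stock: 75 - 17 = 58. total_sold = 86
  Event 13 (sale 20): sell min(20,58)=20. stock: 58 - 20 = 38. total_sold = 106
  Event 14 (sale 23): sell min(23,38)=23. stock: 38 - 23 = 15. total_sold = 129
Final: stock = 15, total_sold = 129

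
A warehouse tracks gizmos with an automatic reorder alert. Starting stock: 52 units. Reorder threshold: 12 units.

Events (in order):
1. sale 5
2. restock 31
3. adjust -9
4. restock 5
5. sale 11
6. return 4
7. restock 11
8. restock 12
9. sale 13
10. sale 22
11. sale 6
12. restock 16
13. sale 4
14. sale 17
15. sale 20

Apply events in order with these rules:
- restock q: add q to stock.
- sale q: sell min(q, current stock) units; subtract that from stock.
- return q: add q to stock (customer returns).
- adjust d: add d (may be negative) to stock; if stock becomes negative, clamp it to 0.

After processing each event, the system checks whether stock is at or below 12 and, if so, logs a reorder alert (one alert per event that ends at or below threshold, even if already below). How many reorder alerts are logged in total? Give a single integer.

Answer: 0

Derivation:
Processing events:
Start: stock = 52
  Event 1 (sale 5): sell min(5,52)=5. stock: 52 - 5 = 47. total_sold = 5
  Event 2 (restock 31): 47 + 31 = 78
  Event 3 (adjust -9): 78 + -9 = 69
  Event 4 (restock 5): 69 + 5 = 74
  Event 5 (sale 11): sell min(11,74)=11. stock: 74 - 11 = 63. total_sold = 16
  Event 6 (return 4): 63 + 4 = 67
  Event 7 (restock 11): 67 + 11 = 78
  Event 8 (restock 12): 78 + 12 = 90
  Event 9 (sale 13): sell min(13,90)=13. stock: 90 - 13 = 77. total_sold = 29
  Event 10 (sale 22): sell min(22,77)=22. stock: 77 - 22 = 55. total_sold = 51
  Event 11 (sale 6): sell min(6,55)=6. stock: 55 - 6 = 49. total_sold = 57
  Event 12 (restock 16): 49 + 16 = 65
  Event 13 (sale 4): sell min(4,65)=4. stock: 65 - 4 = 61. total_sold = 61
  Event 14 (sale 17): sell min(17,61)=17. stock: 61 - 17 = 44. total_sold = 78
  Event 15 (sale 20): sell min(20,44)=20. stock: 44 - 20 = 24. total_sold = 98
Final: stock = 24, total_sold = 98

Checking against threshold 12:
  After event 1: stock=47 > 12
  After event 2: stock=78 > 12
  After event 3: stock=69 > 12
  After event 4: stock=74 > 12
  After event 5: stock=63 > 12
  After event 6: stock=67 > 12
  After event 7: stock=78 > 12
  After event 8: stock=90 > 12
  After event 9: stock=77 > 12
  After event 10: stock=55 > 12
  After event 11: stock=49 > 12
  After event 12: stock=65 > 12
  After event 13: stock=61 > 12
  After event 14: stock=44 > 12
  After event 15: stock=24 > 12
Alert events: []. Count = 0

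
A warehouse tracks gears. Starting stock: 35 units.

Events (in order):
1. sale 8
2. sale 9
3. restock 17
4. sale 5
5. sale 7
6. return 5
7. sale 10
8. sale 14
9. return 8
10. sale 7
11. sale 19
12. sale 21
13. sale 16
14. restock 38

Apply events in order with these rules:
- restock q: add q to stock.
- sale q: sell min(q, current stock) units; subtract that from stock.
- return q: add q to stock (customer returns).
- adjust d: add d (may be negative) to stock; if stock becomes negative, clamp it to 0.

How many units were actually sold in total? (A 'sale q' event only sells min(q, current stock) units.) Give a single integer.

Answer: 65

Derivation:
Processing events:
Start: stock = 35
  Event 1 (sale 8): sell min(8,35)=8. stock: 35 - 8 = 27. total_sold = 8
  Event 2 (sale 9): sell min(9,27)=9. stock: 27 - 9 = 18. total_sold = 17
  Event 3 (restock 17): 18 + 17 = 35
  Event 4 (sale 5): sell min(5,35)=5. stock: 35 - 5 = 30. total_sold = 22
  Event 5 (sale 7): sell min(7,30)=7. stock: 30 - 7 = 23. total_sold = 29
  Event 6 (return 5): 23 + 5 = 28
  Event 7 (sale 10): sell min(10,28)=10. stock: 28 - 10 = 18. total_sold = 39
  Event 8 (sale 14): sell min(14,18)=14. stock: 18 - 14 = 4. total_sold = 53
  Event 9 (return 8): 4 + 8 = 12
  Event 10 (sale 7): sell min(7,12)=7. stock: 12 - 7 = 5. total_sold = 60
  Event 11 (sale 19): sell min(19,5)=5. stock: 5 - 5 = 0. total_sold = 65
  Event 12 (sale 21): sell min(21,0)=0. stock: 0 - 0 = 0. total_sold = 65
  Event 13 (sale 16): sell min(16,0)=0. stock: 0 - 0 = 0. total_sold = 65
  Event 14 (restock 38): 0 + 38 = 38
Final: stock = 38, total_sold = 65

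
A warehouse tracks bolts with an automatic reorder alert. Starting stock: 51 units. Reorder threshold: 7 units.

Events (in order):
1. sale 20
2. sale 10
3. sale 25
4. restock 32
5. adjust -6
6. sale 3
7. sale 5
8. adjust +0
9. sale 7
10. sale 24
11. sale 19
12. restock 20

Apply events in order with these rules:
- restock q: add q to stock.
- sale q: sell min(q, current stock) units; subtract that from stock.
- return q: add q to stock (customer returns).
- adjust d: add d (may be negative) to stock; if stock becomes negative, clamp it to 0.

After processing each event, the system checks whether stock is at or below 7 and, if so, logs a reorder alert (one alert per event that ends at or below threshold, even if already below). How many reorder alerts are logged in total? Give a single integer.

Answer: 3

Derivation:
Processing events:
Start: stock = 51
  Event 1 (sale 20): sell min(20,51)=20. stock: 51 - 20 = 31. total_sold = 20
  Event 2 (sale 10): sell min(10,31)=10. stock: 31 - 10 = 21. total_sold = 30
  Event 3 (sale 25): sell min(25,21)=21. stock: 21 - 21 = 0. total_sold = 51
  Event 4 (restock 32): 0 + 32 = 32
  Event 5 (adjust -6): 32 + -6 = 26
  Event 6 (sale 3): sell min(3,26)=3. stock: 26 - 3 = 23. total_sold = 54
  Event 7 (sale 5): sell min(5,23)=5. stock: 23 - 5 = 18. total_sold = 59
  Event 8 (adjust +0): 18 + 0 = 18
  Event 9 (sale 7): sell min(7,18)=7. stock: 18 - 7 = 11. total_sold = 66
  Event 10 (sale 24): sell min(24,11)=11. stock: 11 - 11 = 0. total_sold = 77
  Event 11 (sale 19): sell min(19,0)=0. stock: 0 - 0 = 0. total_sold = 77
  Event 12 (restock 20): 0 + 20 = 20
Final: stock = 20, total_sold = 77

Checking against threshold 7:
  After event 1: stock=31 > 7
  After event 2: stock=21 > 7
  After event 3: stock=0 <= 7 -> ALERT
  After event 4: stock=32 > 7
  After event 5: stock=26 > 7
  After event 6: stock=23 > 7
  After event 7: stock=18 > 7
  After event 8: stock=18 > 7
  After event 9: stock=11 > 7
  After event 10: stock=0 <= 7 -> ALERT
  After event 11: stock=0 <= 7 -> ALERT
  After event 12: stock=20 > 7
Alert events: [3, 10, 11]. Count = 3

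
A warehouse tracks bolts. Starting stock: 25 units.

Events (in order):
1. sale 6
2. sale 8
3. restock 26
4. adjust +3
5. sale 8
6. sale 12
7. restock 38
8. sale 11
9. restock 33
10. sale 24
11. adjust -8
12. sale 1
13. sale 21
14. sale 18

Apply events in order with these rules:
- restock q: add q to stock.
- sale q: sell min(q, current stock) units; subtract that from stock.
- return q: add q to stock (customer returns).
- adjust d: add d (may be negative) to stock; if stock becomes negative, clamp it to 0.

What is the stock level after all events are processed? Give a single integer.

Answer: 8

Derivation:
Processing events:
Start: stock = 25
  Event 1 (sale 6): sell min(6,25)=6. stock: 25 - 6 = 19. total_sold = 6
  Event 2 (sale 8): sell min(8,19)=8. stock: 19 - 8 = 11. total_sold = 14
  Event 3 (restock 26): 11 + 26 = 37
  Event 4 (adjust +3): 37 + 3 = 40
  Event 5 (sale 8): sell min(8,40)=8. stock: 40 - 8 = 32. total_sold = 22
  Event 6 (sale 12): sell min(12,32)=12. stock: 32 - 12 = 20. total_sold = 34
  Event 7 (restock 38): 20 + 38 = 58
  Event 8 (sale 11): sell min(11,58)=11. stock: 58 - 11 = 47. total_sold = 45
  Event 9 (restock 33): 47 + 33 = 80
  Event 10 (sale 24): sell min(24,80)=24. stock: 80 - 24 = 56. total_sold = 69
  Event 11 (adjust -8): 56 + -8 = 48
  Event 12 (sale 1): sell min(1,48)=1. stock: 48 - 1 = 47. total_sold = 70
  Event 13 (sale 21): sell min(21,47)=21. stock: 47 - 21 = 26. total_sold = 91
  Event 14 (sale 18): sell min(18,26)=18. stock: 26 - 18 = 8. total_sold = 109
Final: stock = 8, total_sold = 109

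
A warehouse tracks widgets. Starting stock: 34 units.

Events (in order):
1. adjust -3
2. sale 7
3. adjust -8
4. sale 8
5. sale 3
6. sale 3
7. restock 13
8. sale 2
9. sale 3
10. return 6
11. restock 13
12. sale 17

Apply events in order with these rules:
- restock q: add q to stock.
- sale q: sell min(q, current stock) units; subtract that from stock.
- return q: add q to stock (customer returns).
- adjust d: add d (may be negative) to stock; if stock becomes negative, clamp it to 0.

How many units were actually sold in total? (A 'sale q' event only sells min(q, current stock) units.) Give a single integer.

Answer: 43

Derivation:
Processing events:
Start: stock = 34
  Event 1 (adjust -3): 34 + -3 = 31
  Event 2 (sale 7): sell min(7,31)=7. stock: 31 - 7 = 24. total_sold = 7
  Event 3 (adjust -8): 24 + -8 = 16
  Event 4 (sale 8): sell min(8,16)=8. stock: 16 - 8 = 8. total_sold = 15
  Event 5 (sale 3): sell min(3,8)=3. stock: 8 - 3 = 5. total_sold = 18
  Event 6 (sale 3): sell min(3,5)=3. stock: 5 - 3 = 2. total_sold = 21
  Event 7 (restock 13): 2 + 13 = 15
  Event 8 (sale 2): sell min(2,15)=2. stock: 15 - 2 = 13. total_sold = 23
  Event 9 (sale 3): sell min(3,13)=3. stock: 13 - 3 = 10. total_sold = 26
  Event 10 (return 6): 10 + 6 = 16
  Event 11 (restock 13): 16 + 13 = 29
  Event 12 (sale 17): sell min(17,29)=17. stock: 29 - 17 = 12. total_sold = 43
Final: stock = 12, total_sold = 43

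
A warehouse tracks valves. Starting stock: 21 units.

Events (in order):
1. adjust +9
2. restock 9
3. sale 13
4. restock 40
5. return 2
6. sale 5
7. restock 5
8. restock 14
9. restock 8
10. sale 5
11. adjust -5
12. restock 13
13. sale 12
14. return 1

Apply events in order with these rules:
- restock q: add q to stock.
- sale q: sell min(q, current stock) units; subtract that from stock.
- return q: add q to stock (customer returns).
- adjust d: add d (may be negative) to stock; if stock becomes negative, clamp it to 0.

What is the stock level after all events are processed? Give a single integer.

Processing events:
Start: stock = 21
  Event 1 (adjust +9): 21 + 9 = 30
  Event 2 (restock 9): 30 + 9 = 39
  Event 3 (sale 13): sell min(13,39)=13. stock: 39 - 13 = 26. total_sold = 13
  Event 4 (restock 40): 26 + 40 = 66
  Event 5 (return 2): 66 + 2 = 68
  Event 6 (sale 5): sell min(5,68)=5. stock: 68 - 5 = 63. total_sold = 18
  Event 7 (restock 5): 63 + 5 = 68
  Event 8 (restock 14): 68 + 14 = 82
  Event 9 (restock 8): 82 + 8 = 90
  Event 10 (sale 5): sell min(5,90)=5. stock: 90 - 5 = 85. total_sold = 23
  Event 11 (adjust -5): 85 + -5 = 80
  Event 12 (restock 13): 80 + 13 = 93
  Event 13 (sale 12): sell min(12,93)=12. stock: 93 - 12 = 81. total_sold = 35
  Event 14 (return 1): 81 + 1 = 82
Final: stock = 82, total_sold = 35

Answer: 82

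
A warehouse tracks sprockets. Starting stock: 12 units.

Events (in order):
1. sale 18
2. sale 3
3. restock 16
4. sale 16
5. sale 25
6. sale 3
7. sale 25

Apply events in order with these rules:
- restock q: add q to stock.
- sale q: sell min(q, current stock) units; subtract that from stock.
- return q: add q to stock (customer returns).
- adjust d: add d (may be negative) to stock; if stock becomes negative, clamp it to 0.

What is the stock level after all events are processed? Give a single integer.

Processing events:
Start: stock = 12
  Event 1 (sale 18): sell min(18,12)=12. stock: 12 - 12 = 0. total_sold = 12
  Event 2 (sale 3): sell min(3,0)=0. stock: 0 - 0 = 0. total_sold = 12
  Event 3 (restock 16): 0 + 16 = 16
  Event 4 (sale 16): sell min(16,16)=16. stock: 16 - 16 = 0. total_sold = 28
  Event 5 (sale 25): sell min(25,0)=0. stock: 0 - 0 = 0. total_sold = 28
  Event 6 (sale 3): sell min(3,0)=0. stock: 0 - 0 = 0. total_sold = 28
  Event 7 (sale 25): sell min(25,0)=0. stock: 0 - 0 = 0. total_sold = 28
Final: stock = 0, total_sold = 28

Answer: 0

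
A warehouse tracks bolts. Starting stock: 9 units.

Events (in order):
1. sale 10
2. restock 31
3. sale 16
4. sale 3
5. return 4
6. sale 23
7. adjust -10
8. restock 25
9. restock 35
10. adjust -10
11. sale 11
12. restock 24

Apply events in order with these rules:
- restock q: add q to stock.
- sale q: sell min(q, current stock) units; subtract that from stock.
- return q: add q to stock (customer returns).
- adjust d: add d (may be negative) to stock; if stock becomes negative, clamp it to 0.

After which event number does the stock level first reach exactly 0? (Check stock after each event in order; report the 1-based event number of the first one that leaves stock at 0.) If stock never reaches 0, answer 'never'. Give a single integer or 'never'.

Processing events:
Start: stock = 9
  Event 1 (sale 10): sell min(10,9)=9. stock: 9 - 9 = 0. total_sold = 9
  Event 2 (restock 31): 0 + 31 = 31
  Event 3 (sale 16): sell min(16,31)=16. stock: 31 - 16 = 15. total_sold = 25
  Event 4 (sale 3): sell min(3,15)=3. stock: 15 - 3 = 12. total_sold = 28
  Event 5 (return 4): 12 + 4 = 16
  Event 6 (sale 23): sell min(23,16)=16. stock: 16 - 16 = 0. total_sold = 44
  Event 7 (adjust -10): 0 + -10 = 0 (clamped to 0)
  Event 8 (restock 25): 0 + 25 = 25
  Event 9 (restock 35): 25 + 35 = 60
  Event 10 (adjust -10): 60 + -10 = 50
  Event 11 (sale 11): sell min(11,50)=11. stock: 50 - 11 = 39. total_sold = 55
  Event 12 (restock 24): 39 + 24 = 63
Final: stock = 63, total_sold = 55

First zero at event 1.

Answer: 1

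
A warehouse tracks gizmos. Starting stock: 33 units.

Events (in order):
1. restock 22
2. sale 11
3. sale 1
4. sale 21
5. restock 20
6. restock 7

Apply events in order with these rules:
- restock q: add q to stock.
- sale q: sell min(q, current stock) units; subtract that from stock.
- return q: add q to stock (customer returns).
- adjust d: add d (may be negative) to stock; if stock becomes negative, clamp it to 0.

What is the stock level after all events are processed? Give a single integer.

Answer: 49

Derivation:
Processing events:
Start: stock = 33
  Event 1 (restock 22): 33 + 22 = 55
  Event 2 (sale 11): sell min(11,55)=11. stock: 55 - 11 = 44. total_sold = 11
  Event 3 (sale 1): sell min(1,44)=1. stock: 44 - 1 = 43. total_sold = 12
  Event 4 (sale 21): sell min(21,43)=21. stock: 43 - 21 = 22. total_sold = 33
  Event 5 (restock 20): 22 + 20 = 42
  Event 6 (restock 7): 42 + 7 = 49
Final: stock = 49, total_sold = 33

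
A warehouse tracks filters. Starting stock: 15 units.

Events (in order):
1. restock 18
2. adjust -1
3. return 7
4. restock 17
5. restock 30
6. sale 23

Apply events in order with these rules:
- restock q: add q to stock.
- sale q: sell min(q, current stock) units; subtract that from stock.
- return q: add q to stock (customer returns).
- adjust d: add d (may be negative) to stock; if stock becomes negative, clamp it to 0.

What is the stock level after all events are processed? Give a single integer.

Answer: 63

Derivation:
Processing events:
Start: stock = 15
  Event 1 (restock 18): 15 + 18 = 33
  Event 2 (adjust -1): 33 + -1 = 32
  Event 3 (return 7): 32 + 7 = 39
  Event 4 (restock 17): 39 + 17 = 56
  Event 5 (restock 30): 56 + 30 = 86
  Event 6 (sale 23): sell min(23,86)=23. stock: 86 - 23 = 63. total_sold = 23
Final: stock = 63, total_sold = 23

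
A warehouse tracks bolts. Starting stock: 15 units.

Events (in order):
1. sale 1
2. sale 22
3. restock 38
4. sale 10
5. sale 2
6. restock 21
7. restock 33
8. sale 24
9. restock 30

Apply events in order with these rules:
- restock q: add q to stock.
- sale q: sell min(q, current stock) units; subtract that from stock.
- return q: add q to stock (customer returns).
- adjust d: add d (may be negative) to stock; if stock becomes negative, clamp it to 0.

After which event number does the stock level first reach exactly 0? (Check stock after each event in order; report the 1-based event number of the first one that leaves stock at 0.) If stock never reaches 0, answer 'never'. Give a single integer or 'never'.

Processing events:
Start: stock = 15
  Event 1 (sale 1): sell min(1,15)=1. stock: 15 - 1 = 14. total_sold = 1
  Event 2 (sale 22): sell min(22,14)=14. stock: 14 - 14 = 0. total_sold = 15
  Event 3 (restock 38): 0 + 38 = 38
  Event 4 (sale 10): sell min(10,38)=10. stock: 38 - 10 = 28. total_sold = 25
  Event 5 (sale 2): sell min(2,28)=2. stock: 28 - 2 = 26. total_sold = 27
  Event 6 (restock 21): 26 + 21 = 47
  Event 7 (restock 33): 47 + 33 = 80
  Event 8 (sale 24): sell min(24,80)=24. stock: 80 - 24 = 56. total_sold = 51
  Event 9 (restock 30): 56 + 30 = 86
Final: stock = 86, total_sold = 51

First zero at event 2.

Answer: 2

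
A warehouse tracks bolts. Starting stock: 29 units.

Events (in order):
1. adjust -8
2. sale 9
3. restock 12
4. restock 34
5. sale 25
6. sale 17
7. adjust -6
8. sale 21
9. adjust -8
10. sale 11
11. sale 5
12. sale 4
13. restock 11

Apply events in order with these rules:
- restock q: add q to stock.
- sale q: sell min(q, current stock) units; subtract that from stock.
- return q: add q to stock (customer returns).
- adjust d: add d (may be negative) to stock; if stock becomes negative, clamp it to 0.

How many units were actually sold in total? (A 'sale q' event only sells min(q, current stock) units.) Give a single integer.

Processing events:
Start: stock = 29
  Event 1 (adjust -8): 29 + -8 = 21
  Event 2 (sale 9): sell min(9,21)=9. stock: 21 - 9 = 12. total_sold = 9
  Event 3 (restock 12): 12 + 12 = 24
  Event 4 (restock 34): 24 + 34 = 58
  Event 5 (sale 25): sell min(25,58)=25. stock: 58 - 25 = 33. total_sold = 34
  Event 6 (sale 17): sell min(17,33)=17. stock: 33 - 17 = 16. total_sold = 51
  Event 7 (adjust -6): 16 + -6 = 10
  Event 8 (sale 21): sell min(21,10)=10. stock: 10 - 10 = 0. total_sold = 61
  Event 9 (adjust -8): 0 + -8 = 0 (clamped to 0)
  Event 10 (sale 11): sell min(11,0)=0. stock: 0 - 0 = 0. total_sold = 61
  Event 11 (sale 5): sell min(5,0)=0. stock: 0 - 0 = 0. total_sold = 61
  Event 12 (sale 4): sell min(4,0)=0. stock: 0 - 0 = 0. total_sold = 61
  Event 13 (restock 11): 0 + 11 = 11
Final: stock = 11, total_sold = 61

Answer: 61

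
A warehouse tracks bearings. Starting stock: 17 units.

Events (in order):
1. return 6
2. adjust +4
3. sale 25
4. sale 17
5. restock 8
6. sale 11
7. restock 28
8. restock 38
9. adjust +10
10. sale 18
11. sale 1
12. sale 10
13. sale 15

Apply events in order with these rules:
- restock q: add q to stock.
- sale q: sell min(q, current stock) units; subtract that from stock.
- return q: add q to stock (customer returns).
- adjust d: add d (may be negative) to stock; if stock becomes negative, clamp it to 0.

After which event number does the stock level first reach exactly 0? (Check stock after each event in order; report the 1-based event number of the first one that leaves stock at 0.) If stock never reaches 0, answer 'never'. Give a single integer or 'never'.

Processing events:
Start: stock = 17
  Event 1 (return 6): 17 + 6 = 23
  Event 2 (adjust +4): 23 + 4 = 27
  Event 3 (sale 25): sell min(25,27)=25. stock: 27 - 25 = 2. total_sold = 25
  Event 4 (sale 17): sell min(17,2)=2. stock: 2 - 2 = 0. total_sold = 27
  Event 5 (restock 8): 0 + 8 = 8
  Event 6 (sale 11): sell min(11,8)=8. stock: 8 - 8 = 0. total_sold = 35
  Event 7 (restock 28): 0 + 28 = 28
  Event 8 (restock 38): 28 + 38 = 66
  Event 9 (adjust +10): 66 + 10 = 76
  Event 10 (sale 18): sell min(18,76)=18. stock: 76 - 18 = 58. total_sold = 53
  Event 11 (sale 1): sell min(1,58)=1. stock: 58 - 1 = 57. total_sold = 54
  Event 12 (sale 10): sell min(10,57)=10. stock: 57 - 10 = 47. total_sold = 64
  Event 13 (sale 15): sell min(15,47)=15. stock: 47 - 15 = 32. total_sold = 79
Final: stock = 32, total_sold = 79

First zero at event 4.

Answer: 4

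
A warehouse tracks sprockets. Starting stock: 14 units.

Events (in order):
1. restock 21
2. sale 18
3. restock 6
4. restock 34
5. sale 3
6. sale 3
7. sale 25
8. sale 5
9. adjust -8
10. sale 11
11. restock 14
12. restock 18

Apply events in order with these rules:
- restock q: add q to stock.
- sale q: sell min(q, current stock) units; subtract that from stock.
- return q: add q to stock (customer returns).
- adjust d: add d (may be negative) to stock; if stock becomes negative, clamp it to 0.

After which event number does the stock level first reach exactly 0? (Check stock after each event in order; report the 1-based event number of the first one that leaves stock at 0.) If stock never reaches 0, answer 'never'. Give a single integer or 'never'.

Answer: never

Derivation:
Processing events:
Start: stock = 14
  Event 1 (restock 21): 14 + 21 = 35
  Event 2 (sale 18): sell min(18,35)=18. stock: 35 - 18 = 17. total_sold = 18
  Event 3 (restock 6): 17 + 6 = 23
  Event 4 (restock 34): 23 + 34 = 57
  Event 5 (sale 3): sell min(3,57)=3. stock: 57 - 3 = 54. total_sold = 21
  Event 6 (sale 3): sell min(3,54)=3. stock: 54 - 3 = 51. total_sold = 24
  Event 7 (sale 25): sell min(25,51)=25. stock: 51 - 25 = 26. total_sold = 49
  Event 8 (sale 5): sell min(5,26)=5. stock: 26 - 5 = 21. total_sold = 54
  Event 9 (adjust -8): 21 + -8 = 13
  Event 10 (sale 11): sell min(11,13)=11. stock: 13 - 11 = 2. total_sold = 65
  Event 11 (restock 14): 2 + 14 = 16
  Event 12 (restock 18): 16 + 18 = 34
Final: stock = 34, total_sold = 65

Stock never reaches 0.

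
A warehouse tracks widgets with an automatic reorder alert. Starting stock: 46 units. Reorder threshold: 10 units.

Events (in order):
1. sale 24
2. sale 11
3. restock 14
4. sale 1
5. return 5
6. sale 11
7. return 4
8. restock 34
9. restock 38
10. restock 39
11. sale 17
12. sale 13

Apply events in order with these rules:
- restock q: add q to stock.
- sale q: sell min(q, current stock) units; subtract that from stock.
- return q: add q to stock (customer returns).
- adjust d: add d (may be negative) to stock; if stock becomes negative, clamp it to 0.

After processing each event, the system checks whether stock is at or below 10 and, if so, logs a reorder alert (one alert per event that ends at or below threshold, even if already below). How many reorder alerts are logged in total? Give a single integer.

Processing events:
Start: stock = 46
  Event 1 (sale 24): sell min(24,46)=24. stock: 46 - 24 = 22. total_sold = 24
  Event 2 (sale 11): sell min(11,22)=11. stock: 22 - 11 = 11. total_sold = 35
  Event 3 (restock 14): 11 + 14 = 25
  Event 4 (sale 1): sell min(1,25)=1. stock: 25 - 1 = 24. total_sold = 36
  Event 5 (return 5): 24 + 5 = 29
  Event 6 (sale 11): sell min(11,29)=11. stock: 29 - 11 = 18. total_sold = 47
  Event 7 (return 4): 18 + 4 = 22
  Event 8 (restock 34): 22 + 34 = 56
  Event 9 (restock 38): 56 + 38 = 94
  Event 10 (restock 39): 94 + 39 = 133
  Event 11 (sale 17): sell min(17,133)=17. stock: 133 - 17 = 116. total_sold = 64
  Event 12 (sale 13): sell min(13,116)=13. stock: 116 - 13 = 103. total_sold = 77
Final: stock = 103, total_sold = 77

Checking against threshold 10:
  After event 1: stock=22 > 10
  After event 2: stock=11 > 10
  After event 3: stock=25 > 10
  After event 4: stock=24 > 10
  After event 5: stock=29 > 10
  After event 6: stock=18 > 10
  After event 7: stock=22 > 10
  After event 8: stock=56 > 10
  After event 9: stock=94 > 10
  After event 10: stock=133 > 10
  After event 11: stock=116 > 10
  After event 12: stock=103 > 10
Alert events: []. Count = 0

Answer: 0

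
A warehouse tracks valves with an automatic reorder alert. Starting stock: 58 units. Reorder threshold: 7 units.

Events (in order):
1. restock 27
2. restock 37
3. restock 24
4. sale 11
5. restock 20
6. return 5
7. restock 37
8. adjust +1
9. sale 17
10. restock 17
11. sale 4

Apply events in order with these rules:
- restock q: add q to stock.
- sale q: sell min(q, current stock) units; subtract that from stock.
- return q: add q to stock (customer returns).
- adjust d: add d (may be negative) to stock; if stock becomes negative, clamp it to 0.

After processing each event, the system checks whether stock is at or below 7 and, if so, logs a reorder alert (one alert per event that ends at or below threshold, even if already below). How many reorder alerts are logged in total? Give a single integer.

Processing events:
Start: stock = 58
  Event 1 (restock 27): 58 + 27 = 85
  Event 2 (restock 37): 85 + 37 = 122
  Event 3 (restock 24): 122 + 24 = 146
  Event 4 (sale 11): sell min(11,146)=11. stock: 146 - 11 = 135. total_sold = 11
  Event 5 (restock 20): 135 + 20 = 155
  Event 6 (return 5): 155 + 5 = 160
  Event 7 (restock 37): 160 + 37 = 197
  Event 8 (adjust +1): 197 + 1 = 198
  Event 9 (sale 17): sell min(17,198)=17. stock: 198 - 17 = 181. total_sold = 28
  Event 10 (restock 17): 181 + 17 = 198
  Event 11 (sale 4): sell min(4,198)=4. stock: 198 - 4 = 194. total_sold = 32
Final: stock = 194, total_sold = 32

Checking against threshold 7:
  After event 1: stock=85 > 7
  After event 2: stock=122 > 7
  After event 3: stock=146 > 7
  After event 4: stock=135 > 7
  After event 5: stock=155 > 7
  After event 6: stock=160 > 7
  After event 7: stock=197 > 7
  After event 8: stock=198 > 7
  After event 9: stock=181 > 7
  After event 10: stock=198 > 7
  After event 11: stock=194 > 7
Alert events: []. Count = 0

Answer: 0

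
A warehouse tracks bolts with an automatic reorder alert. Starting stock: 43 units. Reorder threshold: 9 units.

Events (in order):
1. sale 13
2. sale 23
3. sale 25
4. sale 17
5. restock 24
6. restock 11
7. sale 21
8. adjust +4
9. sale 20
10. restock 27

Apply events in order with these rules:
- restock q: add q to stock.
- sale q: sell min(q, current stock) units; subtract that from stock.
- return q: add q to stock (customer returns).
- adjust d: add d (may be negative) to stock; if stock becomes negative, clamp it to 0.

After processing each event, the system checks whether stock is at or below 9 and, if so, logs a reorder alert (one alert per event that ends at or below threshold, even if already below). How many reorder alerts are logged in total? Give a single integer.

Answer: 4

Derivation:
Processing events:
Start: stock = 43
  Event 1 (sale 13): sell min(13,43)=13. stock: 43 - 13 = 30. total_sold = 13
  Event 2 (sale 23): sell min(23,30)=23. stock: 30 - 23 = 7. total_sold = 36
  Event 3 (sale 25): sell min(25,7)=7. stock: 7 - 7 = 0. total_sold = 43
  Event 4 (sale 17): sell min(17,0)=0. stock: 0 - 0 = 0. total_sold = 43
  Event 5 (restock 24): 0 + 24 = 24
  Event 6 (restock 11): 24 + 11 = 35
  Event 7 (sale 21): sell min(21,35)=21. stock: 35 - 21 = 14. total_sold = 64
  Event 8 (adjust +4): 14 + 4 = 18
  Event 9 (sale 20): sell min(20,18)=18. stock: 18 - 18 = 0. total_sold = 82
  Event 10 (restock 27): 0 + 27 = 27
Final: stock = 27, total_sold = 82

Checking against threshold 9:
  After event 1: stock=30 > 9
  After event 2: stock=7 <= 9 -> ALERT
  After event 3: stock=0 <= 9 -> ALERT
  After event 4: stock=0 <= 9 -> ALERT
  After event 5: stock=24 > 9
  After event 6: stock=35 > 9
  After event 7: stock=14 > 9
  After event 8: stock=18 > 9
  After event 9: stock=0 <= 9 -> ALERT
  After event 10: stock=27 > 9
Alert events: [2, 3, 4, 9]. Count = 4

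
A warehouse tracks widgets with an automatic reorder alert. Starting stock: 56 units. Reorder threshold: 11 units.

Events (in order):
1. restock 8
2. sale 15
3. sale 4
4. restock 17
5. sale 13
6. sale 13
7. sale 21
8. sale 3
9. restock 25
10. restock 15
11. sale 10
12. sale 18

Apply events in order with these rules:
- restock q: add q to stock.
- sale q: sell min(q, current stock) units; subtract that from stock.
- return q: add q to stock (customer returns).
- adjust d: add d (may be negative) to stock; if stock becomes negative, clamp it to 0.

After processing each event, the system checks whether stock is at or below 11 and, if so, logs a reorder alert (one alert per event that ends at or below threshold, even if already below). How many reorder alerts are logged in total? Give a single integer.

Answer: 0

Derivation:
Processing events:
Start: stock = 56
  Event 1 (restock 8): 56 + 8 = 64
  Event 2 (sale 15): sell min(15,64)=15. stock: 64 - 15 = 49. total_sold = 15
  Event 3 (sale 4): sell min(4,49)=4. stock: 49 - 4 = 45. total_sold = 19
  Event 4 (restock 17): 45 + 17 = 62
  Event 5 (sale 13): sell min(13,62)=13. stock: 62 - 13 = 49. total_sold = 32
  Event 6 (sale 13): sell min(13,49)=13. stock: 49 - 13 = 36. total_sold = 45
  Event 7 (sale 21): sell min(21,36)=21. stock: 36 - 21 = 15. total_sold = 66
  Event 8 (sale 3): sell min(3,15)=3. stock: 15 - 3 = 12. total_sold = 69
  Event 9 (restock 25): 12 + 25 = 37
  Event 10 (restock 15): 37 + 15 = 52
  Event 11 (sale 10): sell min(10,52)=10. stock: 52 - 10 = 42. total_sold = 79
  Event 12 (sale 18): sell min(18,42)=18. stock: 42 - 18 = 24. total_sold = 97
Final: stock = 24, total_sold = 97

Checking against threshold 11:
  After event 1: stock=64 > 11
  After event 2: stock=49 > 11
  After event 3: stock=45 > 11
  After event 4: stock=62 > 11
  After event 5: stock=49 > 11
  After event 6: stock=36 > 11
  After event 7: stock=15 > 11
  After event 8: stock=12 > 11
  After event 9: stock=37 > 11
  After event 10: stock=52 > 11
  After event 11: stock=42 > 11
  After event 12: stock=24 > 11
Alert events: []. Count = 0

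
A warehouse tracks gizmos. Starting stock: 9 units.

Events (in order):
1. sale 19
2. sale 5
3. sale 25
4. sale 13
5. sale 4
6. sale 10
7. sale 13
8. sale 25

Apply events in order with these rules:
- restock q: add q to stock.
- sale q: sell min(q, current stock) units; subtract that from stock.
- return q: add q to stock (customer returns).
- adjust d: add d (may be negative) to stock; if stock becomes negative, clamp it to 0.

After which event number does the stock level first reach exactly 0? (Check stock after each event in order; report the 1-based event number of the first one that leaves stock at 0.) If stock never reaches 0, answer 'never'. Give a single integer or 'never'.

Processing events:
Start: stock = 9
  Event 1 (sale 19): sell min(19,9)=9. stock: 9 - 9 = 0. total_sold = 9
  Event 2 (sale 5): sell min(5,0)=0. stock: 0 - 0 = 0. total_sold = 9
  Event 3 (sale 25): sell min(25,0)=0. stock: 0 - 0 = 0. total_sold = 9
  Event 4 (sale 13): sell min(13,0)=0. stock: 0 - 0 = 0. total_sold = 9
  Event 5 (sale 4): sell min(4,0)=0. stock: 0 - 0 = 0. total_sold = 9
  Event 6 (sale 10): sell min(10,0)=0. stock: 0 - 0 = 0. total_sold = 9
  Event 7 (sale 13): sell min(13,0)=0. stock: 0 - 0 = 0. total_sold = 9
  Event 8 (sale 25): sell min(25,0)=0. stock: 0 - 0 = 0. total_sold = 9
Final: stock = 0, total_sold = 9

First zero at event 1.

Answer: 1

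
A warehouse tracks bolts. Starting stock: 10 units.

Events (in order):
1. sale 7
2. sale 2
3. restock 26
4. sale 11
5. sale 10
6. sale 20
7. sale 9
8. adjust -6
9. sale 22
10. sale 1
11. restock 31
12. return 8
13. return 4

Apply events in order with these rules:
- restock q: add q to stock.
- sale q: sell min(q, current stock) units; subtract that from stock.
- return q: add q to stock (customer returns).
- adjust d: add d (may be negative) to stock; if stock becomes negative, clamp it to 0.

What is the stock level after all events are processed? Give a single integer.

Processing events:
Start: stock = 10
  Event 1 (sale 7): sell min(7,10)=7. stock: 10 - 7 = 3. total_sold = 7
  Event 2 (sale 2): sell min(2,3)=2. stock: 3 - 2 = 1. total_sold = 9
  Event 3 (restock 26): 1 + 26 = 27
  Event 4 (sale 11): sell min(11,27)=11. stock: 27 - 11 = 16. total_sold = 20
  Event 5 (sale 10): sell min(10,16)=10. stock: 16 - 10 = 6. total_sold = 30
  Event 6 (sale 20): sell min(20,6)=6. stock: 6 - 6 = 0. total_sold = 36
  Event 7 (sale 9): sell min(9,0)=0. stock: 0 - 0 = 0. total_sold = 36
  Event 8 (adjust -6): 0 + -6 = 0 (clamped to 0)
  Event 9 (sale 22): sell min(22,0)=0. stock: 0 - 0 = 0. total_sold = 36
  Event 10 (sale 1): sell min(1,0)=0. stock: 0 - 0 = 0. total_sold = 36
  Event 11 (restock 31): 0 + 31 = 31
  Event 12 (return 8): 31 + 8 = 39
  Event 13 (return 4): 39 + 4 = 43
Final: stock = 43, total_sold = 36

Answer: 43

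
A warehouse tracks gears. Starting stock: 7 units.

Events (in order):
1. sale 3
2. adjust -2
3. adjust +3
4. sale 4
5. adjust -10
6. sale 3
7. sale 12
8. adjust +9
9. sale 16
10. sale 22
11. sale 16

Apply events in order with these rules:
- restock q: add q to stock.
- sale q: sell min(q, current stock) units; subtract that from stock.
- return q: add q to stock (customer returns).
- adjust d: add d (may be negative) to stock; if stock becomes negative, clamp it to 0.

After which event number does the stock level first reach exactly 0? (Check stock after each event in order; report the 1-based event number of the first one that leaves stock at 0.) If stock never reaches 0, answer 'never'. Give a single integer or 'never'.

Processing events:
Start: stock = 7
  Event 1 (sale 3): sell min(3,7)=3. stock: 7 - 3 = 4. total_sold = 3
  Event 2 (adjust -2): 4 + -2 = 2
  Event 3 (adjust +3): 2 + 3 = 5
  Event 4 (sale 4): sell min(4,5)=4. stock: 5 - 4 = 1. total_sold = 7
  Event 5 (adjust -10): 1 + -10 = 0 (clamped to 0)
  Event 6 (sale 3): sell min(3,0)=0. stock: 0 - 0 = 0. total_sold = 7
  Event 7 (sale 12): sell min(12,0)=0. stock: 0 - 0 = 0. total_sold = 7
  Event 8 (adjust +9): 0 + 9 = 9
  Event 9 (sale 16): sell min(16,9)=9. stock: 9 - 9 = 0. total_sold = 16
  Event 10 (sale 22): sell min(22,0)=0. stock: 0 - 0 = 0. total_sold = 16
  Event 11 (sale 16): sell min(16,0)=0. stock: 0 - 0 = 0. total_sold = 16
Final: stock = 0, total_sold = 16

First zero at event 5.

Answer: 5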